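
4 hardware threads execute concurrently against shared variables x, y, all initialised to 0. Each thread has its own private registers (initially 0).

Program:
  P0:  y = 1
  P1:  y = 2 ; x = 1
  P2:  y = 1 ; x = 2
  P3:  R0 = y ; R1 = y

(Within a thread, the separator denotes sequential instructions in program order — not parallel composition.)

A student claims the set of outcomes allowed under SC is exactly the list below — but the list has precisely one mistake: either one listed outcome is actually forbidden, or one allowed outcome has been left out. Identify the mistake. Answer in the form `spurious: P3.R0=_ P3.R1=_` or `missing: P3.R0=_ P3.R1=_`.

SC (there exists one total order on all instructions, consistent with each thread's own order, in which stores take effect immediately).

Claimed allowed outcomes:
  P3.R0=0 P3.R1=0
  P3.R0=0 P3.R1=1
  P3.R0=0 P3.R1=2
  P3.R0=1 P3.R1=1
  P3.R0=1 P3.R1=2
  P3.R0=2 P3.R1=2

missing: P3.R0=2 P3.R1=1

outcome vector order: (P3.R0,P3.R1)
[SC] allowed = {0/0, 0/1, 0/2, 1/1, 1/2, 2/1, 2/2}
SC∖claimed = {2/1}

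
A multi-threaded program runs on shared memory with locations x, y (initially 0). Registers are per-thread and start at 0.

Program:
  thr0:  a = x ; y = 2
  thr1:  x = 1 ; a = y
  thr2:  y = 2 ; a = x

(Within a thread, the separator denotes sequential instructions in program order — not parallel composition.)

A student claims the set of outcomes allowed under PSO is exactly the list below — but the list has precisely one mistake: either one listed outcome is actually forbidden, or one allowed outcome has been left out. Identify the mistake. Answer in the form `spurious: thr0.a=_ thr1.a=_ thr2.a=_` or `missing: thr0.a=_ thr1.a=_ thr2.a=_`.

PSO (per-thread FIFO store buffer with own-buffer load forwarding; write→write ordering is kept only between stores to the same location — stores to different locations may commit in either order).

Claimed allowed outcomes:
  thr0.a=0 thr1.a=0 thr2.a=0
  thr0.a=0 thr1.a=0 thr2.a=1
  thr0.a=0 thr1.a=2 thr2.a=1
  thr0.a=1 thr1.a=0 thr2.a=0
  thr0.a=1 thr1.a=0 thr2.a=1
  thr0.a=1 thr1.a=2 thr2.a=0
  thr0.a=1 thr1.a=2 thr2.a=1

missing: thr0.a=0 thr1.a=2 thr2.a=0

outcome vector order: (thr0.a,thr1.a,thr2.a)
under PSO → (0,0,0) (0,0,1) (0,2,0) (0,2,1) (1,0,0) (1,0,1) (1,2,0) (1,2,1)
PSO∖claimed = {(0,2,0)}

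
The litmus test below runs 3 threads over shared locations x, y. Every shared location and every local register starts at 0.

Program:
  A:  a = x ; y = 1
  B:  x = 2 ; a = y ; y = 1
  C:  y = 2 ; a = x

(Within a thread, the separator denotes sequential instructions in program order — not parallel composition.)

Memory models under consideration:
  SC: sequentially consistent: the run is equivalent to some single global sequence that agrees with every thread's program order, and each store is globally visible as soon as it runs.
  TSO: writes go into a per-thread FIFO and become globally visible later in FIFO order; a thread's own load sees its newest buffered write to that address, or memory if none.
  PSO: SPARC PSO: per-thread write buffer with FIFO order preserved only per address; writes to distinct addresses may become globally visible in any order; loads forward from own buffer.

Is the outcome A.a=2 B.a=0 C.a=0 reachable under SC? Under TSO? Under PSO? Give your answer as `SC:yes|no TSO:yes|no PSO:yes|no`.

outcome vector order: (A.a,B.a,C.a)
SC: 10 outcomes — {0/0/2; 0/1/0; 0/1/2; 0/2/0; 0/2/2; 2/0/2; 2/1/0; 2/1/2; 2/2/0; 2/2/2}
TSO: 12 outcomes — {0/0/0; 0/0/2; 0/1/0; 0/1/2; 0/2/0; 0/2/2; 2/0/0; 2/0/2; 2/1/0; 2/1/2; 2/2/0; 2/2/2}
PSO: 12 outcomes — {0/0/0; 0/0/2; 0/1/0; 0/1/2; 0/2/0; 0/2/2; 2/0/0; 2/0/2; 2/1/0; 2/1/2; 2/2/0; 2/2/2}
target 2/0/0 ∈ {TSO,PSO}

SC:no TSO:yes PSO:yes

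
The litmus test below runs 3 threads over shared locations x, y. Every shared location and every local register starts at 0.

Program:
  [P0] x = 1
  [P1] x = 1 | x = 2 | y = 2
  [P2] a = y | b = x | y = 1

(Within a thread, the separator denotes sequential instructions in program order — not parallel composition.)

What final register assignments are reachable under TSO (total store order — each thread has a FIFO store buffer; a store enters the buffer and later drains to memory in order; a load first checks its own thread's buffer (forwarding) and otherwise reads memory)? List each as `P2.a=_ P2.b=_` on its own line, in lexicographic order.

outcome vector order: (P2.a,P2.b)
|TSO outcomes| = 5

P2.a=0 P2.b=0
P2.a=0 P2.b=1
P2.a=0 P2.b=2
P2.a=2 P2.b=1
P2.a=2 P2.b=2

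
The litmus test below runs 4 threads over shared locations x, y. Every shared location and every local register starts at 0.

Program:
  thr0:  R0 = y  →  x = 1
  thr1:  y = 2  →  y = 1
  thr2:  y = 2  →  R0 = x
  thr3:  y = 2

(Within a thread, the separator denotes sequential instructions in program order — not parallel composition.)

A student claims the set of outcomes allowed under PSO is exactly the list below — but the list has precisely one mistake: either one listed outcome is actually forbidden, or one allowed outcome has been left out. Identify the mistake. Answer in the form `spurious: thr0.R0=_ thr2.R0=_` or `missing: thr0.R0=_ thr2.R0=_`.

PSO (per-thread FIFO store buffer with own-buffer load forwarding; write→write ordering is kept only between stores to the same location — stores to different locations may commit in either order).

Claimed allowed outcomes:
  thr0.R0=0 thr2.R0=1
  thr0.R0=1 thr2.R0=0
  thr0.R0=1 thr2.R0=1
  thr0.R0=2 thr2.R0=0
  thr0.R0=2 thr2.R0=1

missing: thr0.R0=0 thr2.R0=0

outcome vector order: (thr0.R0,thr2.R0)
[PSO] allowed = {0/0; 0/1; 1/0; 1/1; 2/0; 2/1}
PSO∖claimed = {0/0}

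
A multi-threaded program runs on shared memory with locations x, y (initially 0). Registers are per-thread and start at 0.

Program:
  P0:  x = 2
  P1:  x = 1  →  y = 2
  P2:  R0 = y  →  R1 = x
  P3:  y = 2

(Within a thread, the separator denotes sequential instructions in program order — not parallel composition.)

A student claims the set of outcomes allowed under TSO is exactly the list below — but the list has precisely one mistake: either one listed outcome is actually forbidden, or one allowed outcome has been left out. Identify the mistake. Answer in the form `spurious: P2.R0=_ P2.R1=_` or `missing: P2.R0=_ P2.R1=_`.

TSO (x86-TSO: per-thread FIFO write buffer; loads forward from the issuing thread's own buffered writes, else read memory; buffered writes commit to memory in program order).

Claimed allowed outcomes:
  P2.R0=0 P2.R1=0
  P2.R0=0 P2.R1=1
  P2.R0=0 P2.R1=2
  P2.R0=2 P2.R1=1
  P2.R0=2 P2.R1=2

outcome vector order: (P2.R0,P2.R1)
TSO: 6 outcomes — {<0 0> <0 1> <0 2> <2 0> <2 1> <2 2>}
TSO∖claimed = {<2 0>}

missing: P2.R0=2 P2.R1=0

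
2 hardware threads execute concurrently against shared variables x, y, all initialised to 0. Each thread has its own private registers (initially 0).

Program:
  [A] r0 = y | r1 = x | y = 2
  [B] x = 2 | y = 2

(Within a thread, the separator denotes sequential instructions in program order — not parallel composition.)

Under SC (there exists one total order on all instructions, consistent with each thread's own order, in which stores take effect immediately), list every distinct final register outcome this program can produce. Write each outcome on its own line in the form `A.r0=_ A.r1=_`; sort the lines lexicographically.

A.r0=0 A.r1=0
A.r0=0 A.r1=2
A.r0=2 A.r1=2

outcome vector order: (A.r0,A.r1)
|SC outcomes| = 3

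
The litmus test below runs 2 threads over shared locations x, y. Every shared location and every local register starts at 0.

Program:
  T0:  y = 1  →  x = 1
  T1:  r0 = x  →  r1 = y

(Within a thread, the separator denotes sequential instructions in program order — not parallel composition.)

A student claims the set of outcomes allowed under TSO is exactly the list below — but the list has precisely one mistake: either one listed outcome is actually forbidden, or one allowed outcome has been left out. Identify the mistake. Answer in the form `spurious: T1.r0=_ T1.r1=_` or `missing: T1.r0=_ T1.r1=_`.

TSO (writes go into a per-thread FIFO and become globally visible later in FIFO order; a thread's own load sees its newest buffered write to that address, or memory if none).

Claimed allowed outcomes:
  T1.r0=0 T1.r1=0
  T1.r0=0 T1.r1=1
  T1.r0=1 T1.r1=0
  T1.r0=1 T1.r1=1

outcome vector order: (T1.r0,T1.r1)
[TSO] allowed = {0/0, 0/1, 1/1}
claimed∖TSO = {1/0}

spurious: T1.r0=1 T1.r1=0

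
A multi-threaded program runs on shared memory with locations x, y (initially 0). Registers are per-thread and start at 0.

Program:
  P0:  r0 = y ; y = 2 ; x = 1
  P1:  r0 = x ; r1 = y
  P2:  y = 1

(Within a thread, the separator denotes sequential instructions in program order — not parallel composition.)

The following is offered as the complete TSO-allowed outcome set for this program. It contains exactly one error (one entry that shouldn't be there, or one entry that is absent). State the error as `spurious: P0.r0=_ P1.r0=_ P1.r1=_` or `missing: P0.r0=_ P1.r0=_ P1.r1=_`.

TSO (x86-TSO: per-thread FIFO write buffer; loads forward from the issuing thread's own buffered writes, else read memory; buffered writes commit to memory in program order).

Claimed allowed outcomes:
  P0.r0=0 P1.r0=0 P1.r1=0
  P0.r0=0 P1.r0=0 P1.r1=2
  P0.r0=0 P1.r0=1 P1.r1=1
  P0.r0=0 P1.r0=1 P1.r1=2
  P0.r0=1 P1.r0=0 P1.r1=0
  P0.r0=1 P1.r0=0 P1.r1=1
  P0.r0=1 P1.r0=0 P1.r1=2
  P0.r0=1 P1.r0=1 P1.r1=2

missing: P0.r0=0 P1.r0=0 P1.r1=1

outcome vector order: (P0.r0,P1.r0,P1.r1)
TSO: 9 outcomes — {(0,0,0); (0,0,1); (0,0,2); (0,1,1); (0,1,2); (1,0,0); (1,0,1); (1,0,2); (1,1,2)}
TSO∖claimed = {(0,0,1)}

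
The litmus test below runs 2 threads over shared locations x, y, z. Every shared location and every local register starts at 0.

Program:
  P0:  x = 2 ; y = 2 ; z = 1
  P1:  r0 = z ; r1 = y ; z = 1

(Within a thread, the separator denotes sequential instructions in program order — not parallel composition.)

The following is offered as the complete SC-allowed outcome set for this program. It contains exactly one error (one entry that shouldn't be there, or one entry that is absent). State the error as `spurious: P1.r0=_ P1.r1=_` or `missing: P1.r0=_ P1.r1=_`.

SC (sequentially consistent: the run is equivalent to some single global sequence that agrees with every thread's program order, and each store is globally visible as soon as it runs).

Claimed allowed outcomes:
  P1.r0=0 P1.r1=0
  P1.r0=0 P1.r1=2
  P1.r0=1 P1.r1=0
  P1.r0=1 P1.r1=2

outcome vector order: (P1.r0,P1.r1)
SC: 3 outcomes — {<0 0>; <0 2>; <1 2>}
claimed∖SC = {<1 0>}

spurious: P1.r0=1 P1.r1=0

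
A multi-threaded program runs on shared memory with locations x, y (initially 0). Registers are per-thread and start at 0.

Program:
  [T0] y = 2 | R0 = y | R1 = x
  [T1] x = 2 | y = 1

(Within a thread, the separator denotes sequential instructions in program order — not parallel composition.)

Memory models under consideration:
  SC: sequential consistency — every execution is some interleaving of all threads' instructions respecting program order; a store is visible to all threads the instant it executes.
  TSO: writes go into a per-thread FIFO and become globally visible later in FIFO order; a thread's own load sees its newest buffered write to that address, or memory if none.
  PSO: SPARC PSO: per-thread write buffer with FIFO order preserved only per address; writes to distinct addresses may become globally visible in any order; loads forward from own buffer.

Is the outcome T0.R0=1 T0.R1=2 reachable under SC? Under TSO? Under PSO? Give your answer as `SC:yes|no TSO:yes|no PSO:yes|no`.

SC:yes TSO:yes PSO:yes

outcome vector order: (T0.R0,T0.R1)
SC (3): 1/2; 2/0; 2/2
TSO (3): 1/2; 2/0; 2/2
PSO (4): 1/0; 1/2; 2/0; 2/2
target 1/2 ∈ {SC,TSO,PSO}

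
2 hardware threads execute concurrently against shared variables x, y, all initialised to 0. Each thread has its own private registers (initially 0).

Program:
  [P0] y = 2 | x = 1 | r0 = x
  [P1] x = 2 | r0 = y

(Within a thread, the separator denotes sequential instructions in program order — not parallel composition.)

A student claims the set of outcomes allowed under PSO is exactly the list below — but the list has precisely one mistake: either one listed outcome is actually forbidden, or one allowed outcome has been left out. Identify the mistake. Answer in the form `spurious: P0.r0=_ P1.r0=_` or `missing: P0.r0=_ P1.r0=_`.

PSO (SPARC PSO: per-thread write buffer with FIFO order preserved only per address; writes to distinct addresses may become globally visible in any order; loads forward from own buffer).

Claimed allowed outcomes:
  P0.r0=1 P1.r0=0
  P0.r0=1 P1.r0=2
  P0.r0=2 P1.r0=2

missing: P0.r0=2 P1.r0=0

outcome vector order: (P0.r0,P1.r0)
under PSO → <1 0> <1 2> <2 0> <2 2>
PSO∖claimed = {<2 0>}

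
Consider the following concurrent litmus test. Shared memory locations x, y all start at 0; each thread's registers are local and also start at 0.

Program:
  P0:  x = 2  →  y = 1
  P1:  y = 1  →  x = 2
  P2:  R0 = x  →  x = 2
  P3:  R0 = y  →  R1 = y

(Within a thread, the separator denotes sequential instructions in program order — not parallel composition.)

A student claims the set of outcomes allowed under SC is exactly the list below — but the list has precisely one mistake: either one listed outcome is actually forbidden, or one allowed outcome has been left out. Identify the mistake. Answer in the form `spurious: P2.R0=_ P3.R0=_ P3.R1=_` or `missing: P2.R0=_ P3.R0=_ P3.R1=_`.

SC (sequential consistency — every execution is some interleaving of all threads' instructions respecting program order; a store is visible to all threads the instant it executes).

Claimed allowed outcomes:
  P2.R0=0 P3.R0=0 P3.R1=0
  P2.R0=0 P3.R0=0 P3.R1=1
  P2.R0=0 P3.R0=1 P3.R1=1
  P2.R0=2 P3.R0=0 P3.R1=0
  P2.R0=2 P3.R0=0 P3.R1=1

outcome vector order: (P2.R0,P3.R0,P3.R1)
under SC → 0/0/0, 0/0/1, 0/1/1, 2/0/0, 2/0/1, 2/1/1
SC∖claimed = {2/1/1}

missing: P2.R0=2 P3.R0=1 P3.R1=1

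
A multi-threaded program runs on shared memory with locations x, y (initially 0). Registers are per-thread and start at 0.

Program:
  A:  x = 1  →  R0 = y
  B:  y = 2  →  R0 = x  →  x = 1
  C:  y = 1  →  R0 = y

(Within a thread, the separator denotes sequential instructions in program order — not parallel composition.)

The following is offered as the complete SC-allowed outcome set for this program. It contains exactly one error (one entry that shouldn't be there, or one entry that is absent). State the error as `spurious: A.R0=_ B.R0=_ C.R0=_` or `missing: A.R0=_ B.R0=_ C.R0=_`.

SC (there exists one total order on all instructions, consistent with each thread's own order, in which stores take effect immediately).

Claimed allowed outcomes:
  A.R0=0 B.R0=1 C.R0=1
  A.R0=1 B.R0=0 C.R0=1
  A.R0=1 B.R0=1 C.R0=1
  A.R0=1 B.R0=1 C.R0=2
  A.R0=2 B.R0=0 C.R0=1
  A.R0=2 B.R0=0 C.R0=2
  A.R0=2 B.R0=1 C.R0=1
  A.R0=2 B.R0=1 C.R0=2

missing: A.R0=0 B.R0=1 C.R0=2

outcome vector order: (A.R0,B.R0,C.R0)
SC (9): 011 012 101 111 112 201 202 211 212
SC∖claimed = {012}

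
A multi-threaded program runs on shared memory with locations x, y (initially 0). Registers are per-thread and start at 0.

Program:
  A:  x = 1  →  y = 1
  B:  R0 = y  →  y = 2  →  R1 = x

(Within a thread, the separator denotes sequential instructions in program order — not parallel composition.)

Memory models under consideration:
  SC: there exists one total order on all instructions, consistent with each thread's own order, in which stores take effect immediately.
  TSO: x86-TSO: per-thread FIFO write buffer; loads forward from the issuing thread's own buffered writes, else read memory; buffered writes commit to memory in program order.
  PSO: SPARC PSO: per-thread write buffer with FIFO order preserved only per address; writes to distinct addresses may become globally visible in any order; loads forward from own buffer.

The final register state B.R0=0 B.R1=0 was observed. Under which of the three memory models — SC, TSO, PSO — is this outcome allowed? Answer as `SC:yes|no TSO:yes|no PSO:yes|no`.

SC:yes TSO:yes PSO:yes

outcome vector order: (B.R0,B.R1)
SC (3): <0 0> <0 1> <1 1>
TSO (3): <0 0> <0 1> <1 1>
PSO (4): <0 0> <0 1> <1 0> <1 1>
target <0 0> ∈ {SC,TSO,PSO}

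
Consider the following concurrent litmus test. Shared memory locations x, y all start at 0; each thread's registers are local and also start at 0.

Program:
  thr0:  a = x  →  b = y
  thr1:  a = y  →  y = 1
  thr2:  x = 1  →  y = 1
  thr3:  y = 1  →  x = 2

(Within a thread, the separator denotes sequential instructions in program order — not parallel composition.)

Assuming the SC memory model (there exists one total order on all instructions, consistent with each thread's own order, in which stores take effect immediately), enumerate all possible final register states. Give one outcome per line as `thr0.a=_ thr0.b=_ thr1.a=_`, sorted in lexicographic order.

thr0.a=0 thr0.b=0 thr1.a=0
thr0.a=0 thr0.b=0 thr1.a=1
thr0.a=0 thr0.b=1 thr1.a=0
thr0.a=0 thr0.b=1 thr1.a=1
thr0.a=1 thr0.b=0 thr1.a=0
thr0.a=1 thr0.b=0 thr1.a=1
thr0.a=1 thr0.b=1 thr1.a=0
thr0.a=1 thr0.b=1 thr1.a=1
thr0.a=2 thr0.b=1 thr1.a=0
thr0.a=2 thr0.b=1 thr1.a=1

outcome vector order: (thr0.a,thr0.b,thr1.a)
|SC outcomes| = 10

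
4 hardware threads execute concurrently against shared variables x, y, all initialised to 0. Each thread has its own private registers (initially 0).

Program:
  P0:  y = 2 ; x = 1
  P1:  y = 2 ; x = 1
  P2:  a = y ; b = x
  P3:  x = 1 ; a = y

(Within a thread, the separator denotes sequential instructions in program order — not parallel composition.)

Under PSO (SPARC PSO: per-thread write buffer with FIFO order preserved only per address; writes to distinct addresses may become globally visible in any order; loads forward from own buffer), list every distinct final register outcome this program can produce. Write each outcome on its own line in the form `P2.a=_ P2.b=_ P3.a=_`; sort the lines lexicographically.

P2.a=0 P2.b=0 P3.a=0
P2.a=0 P2.b=0 P3.a=2
P2.a=0 P2.b=1 P3.a=0
P2.a=0 P2.b=1 P3.a=2
P2.a=2 P2.b=0 P3.a=0
P2.a=2 P2.b=0 P3.a=2
P2.a=2 P2.b=1 P3.a=0
P2.a=2 P2.b=1 P3.a=2

outcome vector order: (P2.a,P2.b,P3.a)
|PSO outcomes| = 8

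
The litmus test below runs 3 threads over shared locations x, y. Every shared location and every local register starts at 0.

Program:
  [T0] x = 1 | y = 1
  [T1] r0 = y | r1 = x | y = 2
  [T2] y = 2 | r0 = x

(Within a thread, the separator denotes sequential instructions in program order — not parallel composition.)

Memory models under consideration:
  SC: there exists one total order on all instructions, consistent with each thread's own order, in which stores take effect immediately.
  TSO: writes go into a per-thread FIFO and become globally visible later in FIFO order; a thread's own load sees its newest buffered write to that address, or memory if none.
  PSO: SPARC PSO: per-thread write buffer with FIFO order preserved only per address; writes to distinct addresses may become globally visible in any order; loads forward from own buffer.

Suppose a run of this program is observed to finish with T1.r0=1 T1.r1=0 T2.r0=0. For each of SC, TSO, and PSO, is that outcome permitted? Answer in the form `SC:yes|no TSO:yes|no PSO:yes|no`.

SC:no TSO:no PSO:yes

outcome vector order: (T1.r0,T1.r1,T2.r0)
under SC → 000, 001, 010, 011, 110, 111, 200, 201, 210, 211
under TSO → 000, 001, 010, 011, 110, 111, 200, 201, 210, 211
under PSO → 000, 001, 010, 011, 100, 101, 110, 111, 200, 201, 210, 211
target 100 ∈ {PSO}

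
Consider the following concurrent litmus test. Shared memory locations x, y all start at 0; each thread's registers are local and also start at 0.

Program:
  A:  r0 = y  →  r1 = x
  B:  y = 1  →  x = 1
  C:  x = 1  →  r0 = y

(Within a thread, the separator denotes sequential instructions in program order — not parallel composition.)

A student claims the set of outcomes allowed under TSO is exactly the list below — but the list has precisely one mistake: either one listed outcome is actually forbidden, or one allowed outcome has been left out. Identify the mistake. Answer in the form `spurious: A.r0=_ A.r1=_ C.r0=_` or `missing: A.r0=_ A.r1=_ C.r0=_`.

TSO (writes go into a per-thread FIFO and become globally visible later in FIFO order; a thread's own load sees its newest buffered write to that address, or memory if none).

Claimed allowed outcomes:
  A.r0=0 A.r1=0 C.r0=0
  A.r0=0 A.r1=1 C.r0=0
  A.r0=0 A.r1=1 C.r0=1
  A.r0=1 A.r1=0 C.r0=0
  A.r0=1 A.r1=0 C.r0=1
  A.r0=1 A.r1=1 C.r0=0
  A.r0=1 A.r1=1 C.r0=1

missing: A.r0=0 A.r1=0 C.r0=1

outcome vector order: (A.r0,A.r1,C.r0)
under TSO → (0,0,0) (0,0,1) (0,1,0) (0,1,1) (1,0,0) (1,0,1) (1,1,0) (1,1,1)
TSO∖claimed = {(0,0,1)}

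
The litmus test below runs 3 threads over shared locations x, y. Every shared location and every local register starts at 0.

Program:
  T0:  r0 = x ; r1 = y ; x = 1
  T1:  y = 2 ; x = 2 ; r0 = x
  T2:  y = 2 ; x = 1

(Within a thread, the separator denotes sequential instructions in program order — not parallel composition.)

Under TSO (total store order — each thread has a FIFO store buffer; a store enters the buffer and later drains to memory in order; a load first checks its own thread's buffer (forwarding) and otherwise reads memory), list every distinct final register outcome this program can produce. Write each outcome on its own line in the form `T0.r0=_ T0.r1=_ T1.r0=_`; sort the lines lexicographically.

outcome vector order: (T0.r0,T0.r1,T1.r0)
|TSO outcomes| = 8

T0.r0=0 T0.r1=0 T1.r0=1
T0.r0=0 T0.r1=0 T1.r0=2
T0.r0=0 T0.r1=2 T1.r0=1
T0.r0=0 T0.r1=2 T1.r0=2
T0.r0=1 T0.r1=2 T1.r0=1
T0.r0=1 T0.r1=2 T1.r0=2
T0.r0=2 T0.r1=2 T1.r0=1
T0.r0=2 T0.r1=2 T1.r0=2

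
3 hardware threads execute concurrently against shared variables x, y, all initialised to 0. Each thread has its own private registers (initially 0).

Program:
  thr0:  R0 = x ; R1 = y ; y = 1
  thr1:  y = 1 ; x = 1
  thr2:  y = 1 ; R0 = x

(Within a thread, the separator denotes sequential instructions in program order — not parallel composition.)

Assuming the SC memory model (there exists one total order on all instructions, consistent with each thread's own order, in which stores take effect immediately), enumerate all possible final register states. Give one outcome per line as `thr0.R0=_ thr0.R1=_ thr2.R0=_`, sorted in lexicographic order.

thr0.R0=0 thr0.R1=0 thr2.R0=0
thr0.R0=0 thr0.R1=0 thr2.R0=1
thr0.R0=0 thr0.R1=1 thr2.R0=0
thr0.R0=0 thr0.R1=1 thr2.R0=1
thr0.R0=1 thr0.R1=1 thr2.R0=0
thr0.R0=1 thr0.R1=1 thr2.R0=1

outcome vector order: (thr0.R0,thr0.R1,thr2.R0)
|SC outcomes| = 6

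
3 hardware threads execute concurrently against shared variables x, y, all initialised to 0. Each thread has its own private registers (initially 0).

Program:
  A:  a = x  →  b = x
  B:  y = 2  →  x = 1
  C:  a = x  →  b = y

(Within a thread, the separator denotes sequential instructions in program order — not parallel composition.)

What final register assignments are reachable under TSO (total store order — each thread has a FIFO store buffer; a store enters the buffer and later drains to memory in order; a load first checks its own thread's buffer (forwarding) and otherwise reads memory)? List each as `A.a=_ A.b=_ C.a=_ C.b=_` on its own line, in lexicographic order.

A.a=0 A.b=0 C.a=0 C.b=0
A.a=0 A.b=0 C.a=0 C.b=2
A.a=0 A.b=0 C.a=1 C.b=2
A.a=0 A.b=1 C.a=0 C.b=0
A.a=0 A.b=1 C.a=0 C.b=2
A.a=0 A.b=1 C.a=1 C.b=2
A.a=1 A.b=1 C.a=0 C.b=0
A.a=1 A.b=1 C.a=0 C.b=2
A.a=1 A.b=1 C.a=1 C.b=2

outcome vector order: (A.a,A.b,C.a,C.b)
|TSO outcomes| = 9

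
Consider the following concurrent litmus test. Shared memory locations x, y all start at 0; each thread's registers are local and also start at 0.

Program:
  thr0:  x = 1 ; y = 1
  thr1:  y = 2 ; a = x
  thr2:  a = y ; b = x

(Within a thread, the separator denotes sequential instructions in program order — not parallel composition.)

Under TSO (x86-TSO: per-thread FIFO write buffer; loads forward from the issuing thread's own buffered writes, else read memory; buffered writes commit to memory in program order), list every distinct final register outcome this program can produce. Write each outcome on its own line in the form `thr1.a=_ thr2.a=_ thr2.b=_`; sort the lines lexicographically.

outcome vector order: (thr1.a,thr2.a,thr2.b)
|TSO outcomes| = 10

thr1.a=0 thr2.a=0 thr2.b=0
thr1.a=0 thr2.a=0 thr2.b=1
thr1.a=0 thr2.a=1 thr2.b=1
thr1.a=0 thr2.a=2 thr2.b=0
thr1.a=0 thr2.a=2 thr2.b=1
thr1.a=1 thr2.a=0 thr2.b=0
thr1.a=1 thr2.a=0 thr2.b=1
thr1.a=1 thr2.a=1 thr2.b=1
thr1.a=1 thr2.a=2 thr2.b=0
thr1.a=1 thr2.a=2 thr2.b=1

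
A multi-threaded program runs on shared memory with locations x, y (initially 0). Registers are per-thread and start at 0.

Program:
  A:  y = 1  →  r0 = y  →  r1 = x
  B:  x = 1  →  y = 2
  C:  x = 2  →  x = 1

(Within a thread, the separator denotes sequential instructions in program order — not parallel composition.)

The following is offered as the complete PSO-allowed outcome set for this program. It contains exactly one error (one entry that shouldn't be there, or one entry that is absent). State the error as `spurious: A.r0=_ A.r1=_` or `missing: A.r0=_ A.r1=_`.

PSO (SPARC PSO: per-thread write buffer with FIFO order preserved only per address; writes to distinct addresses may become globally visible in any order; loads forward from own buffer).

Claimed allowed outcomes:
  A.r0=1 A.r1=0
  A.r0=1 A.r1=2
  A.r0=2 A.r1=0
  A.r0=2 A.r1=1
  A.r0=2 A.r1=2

missing: A.r0=1 A.r1=1

outcome vector order: (A.r0,A.r1)
[PSO] allowed = {1/0, 1/1, 1/2, 2/0, 2/1, 2/2}
PSO∖claimed = {1/1}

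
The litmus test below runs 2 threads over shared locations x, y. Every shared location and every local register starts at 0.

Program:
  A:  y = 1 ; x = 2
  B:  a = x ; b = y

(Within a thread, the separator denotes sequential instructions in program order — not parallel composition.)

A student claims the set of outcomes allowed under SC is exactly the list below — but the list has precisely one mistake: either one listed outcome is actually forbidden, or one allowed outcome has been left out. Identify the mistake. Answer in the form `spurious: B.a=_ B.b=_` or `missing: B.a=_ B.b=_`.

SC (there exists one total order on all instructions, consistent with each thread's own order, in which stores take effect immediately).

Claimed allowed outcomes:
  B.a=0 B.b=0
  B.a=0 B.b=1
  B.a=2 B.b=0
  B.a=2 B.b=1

outcome vector order: (B.a,B.b)
SC (3): <0 0> <0 1> <2 1>
claimed∖SC = {<2 0>}

spurious: B.a=2 B.b=0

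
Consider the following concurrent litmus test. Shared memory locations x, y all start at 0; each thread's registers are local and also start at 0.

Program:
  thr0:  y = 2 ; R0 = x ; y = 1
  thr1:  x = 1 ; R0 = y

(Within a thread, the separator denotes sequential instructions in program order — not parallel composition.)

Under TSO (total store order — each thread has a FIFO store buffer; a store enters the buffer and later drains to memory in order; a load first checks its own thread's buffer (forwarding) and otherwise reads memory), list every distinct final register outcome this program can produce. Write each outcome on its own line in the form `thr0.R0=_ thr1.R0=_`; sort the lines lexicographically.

outcome vector order: (thr0.R0,thr1.R0)
|TSO outcomes| = 6

thr0.R0=0 thr1.R0=0
thr0.R0=0 thr1.R0=1
thr0.R0=0 thr1.R0=2
thr0.R0=1 thr1.R0=0
thr0.R0=1 thr1.R0=1
thr0.R0=1 thr1.R0=2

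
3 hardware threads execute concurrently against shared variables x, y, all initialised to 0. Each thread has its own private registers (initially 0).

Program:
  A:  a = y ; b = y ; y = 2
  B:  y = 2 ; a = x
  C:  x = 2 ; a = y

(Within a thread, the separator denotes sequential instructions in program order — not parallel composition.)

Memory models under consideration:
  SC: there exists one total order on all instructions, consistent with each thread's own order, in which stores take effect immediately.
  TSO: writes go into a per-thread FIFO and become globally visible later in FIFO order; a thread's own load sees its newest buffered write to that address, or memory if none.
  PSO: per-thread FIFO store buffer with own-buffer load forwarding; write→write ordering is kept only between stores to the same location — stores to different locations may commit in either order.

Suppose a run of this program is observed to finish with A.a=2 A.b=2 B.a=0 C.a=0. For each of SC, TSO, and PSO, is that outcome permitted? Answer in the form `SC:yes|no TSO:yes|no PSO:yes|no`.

outcome vector order: (A.a,A.b,B.a,C.a)
SC (9): <0 0 0 2>, <0 0 2 0>, <0 0 2 2>, <0 2 0 2>, <0 2 2 0>, <0 2 2 2>, <2 2 0 2>, <2 2 2 0>, <2 2 2 2>
TSO (12): <0 0 0 0>, <0 0 0 2>, <0 0 2 0>, <0 0 2 2>, <0 2 0 0>, <0 2 0 2>, <0 2 2 0>, <0 2 2 2>, <2 2 0 0>, <2 2 0 2>, <2 2 2 0>, <2 2 2 2>
PSO (12): <0 0 0 0>, <0 0 0 2>, <0 0 2 0>, <0 0 2 2>, <0 2 0 0>, <0 2 0 2>, <0 2 2 0>, <0 2 2 2>, <2 2 0 0>, <2 2 0 2>, <2 2 2 0>, <2 2 2 2>
target <2 2 0 0> ∈ {TSO,PSO}

SC:no TSO:yes PSO:yes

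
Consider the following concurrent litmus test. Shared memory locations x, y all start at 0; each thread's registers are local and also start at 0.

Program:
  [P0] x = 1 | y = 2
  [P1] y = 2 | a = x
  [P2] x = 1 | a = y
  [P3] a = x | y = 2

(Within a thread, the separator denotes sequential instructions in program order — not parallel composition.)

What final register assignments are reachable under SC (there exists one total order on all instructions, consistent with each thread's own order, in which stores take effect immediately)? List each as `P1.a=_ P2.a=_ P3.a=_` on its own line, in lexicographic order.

P1.a=0 P2.a=2 P3.a=0
P1.a=0 P2.a=2 P3.a=1
P1.a=1 P2.a=0 P3.a=0
P1.a=1 P2.a=0 P3.a=1
P1.a=1 P2.a=2 P3.a=0
P1.a=1 P2.a=2 P3.a=1

outcome vector order: (P1.a,P2.a,P3.a)
|SC outcomes| = 6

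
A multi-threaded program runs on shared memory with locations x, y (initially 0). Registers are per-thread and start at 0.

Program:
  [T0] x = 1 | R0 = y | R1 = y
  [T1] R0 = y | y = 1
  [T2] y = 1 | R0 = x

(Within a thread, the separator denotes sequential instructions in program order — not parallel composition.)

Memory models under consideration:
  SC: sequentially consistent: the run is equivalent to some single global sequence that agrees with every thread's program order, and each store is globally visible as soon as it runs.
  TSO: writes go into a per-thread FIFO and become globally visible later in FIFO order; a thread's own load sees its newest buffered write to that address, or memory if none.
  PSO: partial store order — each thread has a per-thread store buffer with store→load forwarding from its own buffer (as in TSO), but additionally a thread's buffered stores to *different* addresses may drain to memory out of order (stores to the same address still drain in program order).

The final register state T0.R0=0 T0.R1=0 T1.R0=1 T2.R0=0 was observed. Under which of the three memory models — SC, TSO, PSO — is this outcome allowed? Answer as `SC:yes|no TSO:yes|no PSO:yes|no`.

outcome vector order: (T0.R0,T0.R1,T1.R0,T2.R0)
[SC] allowed = {<0 0 0 1>; <0 0 1 1>; <0 1 0 1>; <0 1 1 1>; <1 1 0 0>; <1 1 0 1>; <1 1 1 0>; <1 1 1 1>}
[TSO] allowed = {<0 0 0 0>; <0 0 0 1>; <0 0 1 0>; <0 0 1 1>; <0 1 0 0>; <0 1 0 1>; <0 1 1 0>; <0 1 1 1>; <1 1 0 0>; <1 1 0 1>; <1 1 1 0>; <1 1 1 1>}
[PSO] allowed = {<0 0 0 0>; <0 0 0 1>; <0 0 1 0>; <0 0 1 1>; <0 1 0 0>; <0 1 0 1>; <0 1 1 0>; <0 1 1 1>; <1 1 0 0>; <1 1 0 1>; <1 1 1 0>; <1 1 1 1>}
target <0 0 1 0> ∈ {TSO,PSO}

SC:no TSO:yes PSO:yes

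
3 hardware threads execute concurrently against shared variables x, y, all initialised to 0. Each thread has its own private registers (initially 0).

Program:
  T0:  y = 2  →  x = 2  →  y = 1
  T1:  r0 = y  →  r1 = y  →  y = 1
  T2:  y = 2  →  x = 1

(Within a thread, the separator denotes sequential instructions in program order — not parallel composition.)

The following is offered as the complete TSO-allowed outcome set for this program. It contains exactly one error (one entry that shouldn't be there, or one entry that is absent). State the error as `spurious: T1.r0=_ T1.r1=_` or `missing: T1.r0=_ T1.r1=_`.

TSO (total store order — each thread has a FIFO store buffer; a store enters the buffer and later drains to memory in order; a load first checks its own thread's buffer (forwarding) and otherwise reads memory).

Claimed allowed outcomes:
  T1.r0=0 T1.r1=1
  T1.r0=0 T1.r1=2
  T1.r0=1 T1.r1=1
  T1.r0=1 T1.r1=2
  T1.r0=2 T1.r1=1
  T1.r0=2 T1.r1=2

missing: T1.r0=0 T1.r1=0

outcome vector order: (T1.r0,T1.r1)
[TSO] allowed = {0/0 0/1 0/2 1/1 1/2 2/1 2/2}
TSO∖claimed = {0/0}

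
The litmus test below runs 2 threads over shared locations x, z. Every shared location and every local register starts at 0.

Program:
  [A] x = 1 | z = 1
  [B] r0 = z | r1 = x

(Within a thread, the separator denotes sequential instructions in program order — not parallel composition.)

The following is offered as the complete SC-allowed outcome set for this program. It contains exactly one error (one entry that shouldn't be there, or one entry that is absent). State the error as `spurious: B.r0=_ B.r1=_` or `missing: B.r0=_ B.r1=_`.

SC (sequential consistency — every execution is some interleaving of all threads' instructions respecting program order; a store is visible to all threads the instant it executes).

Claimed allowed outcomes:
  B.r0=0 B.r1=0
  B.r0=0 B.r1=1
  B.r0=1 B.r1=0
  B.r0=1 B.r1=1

spurious: B.r0=1 B.r1=0

outcome vector order: (B.r0,B.r1)
under SC → (0,0) (0,1) (1,1)
claimed∖SC = {(1,0)}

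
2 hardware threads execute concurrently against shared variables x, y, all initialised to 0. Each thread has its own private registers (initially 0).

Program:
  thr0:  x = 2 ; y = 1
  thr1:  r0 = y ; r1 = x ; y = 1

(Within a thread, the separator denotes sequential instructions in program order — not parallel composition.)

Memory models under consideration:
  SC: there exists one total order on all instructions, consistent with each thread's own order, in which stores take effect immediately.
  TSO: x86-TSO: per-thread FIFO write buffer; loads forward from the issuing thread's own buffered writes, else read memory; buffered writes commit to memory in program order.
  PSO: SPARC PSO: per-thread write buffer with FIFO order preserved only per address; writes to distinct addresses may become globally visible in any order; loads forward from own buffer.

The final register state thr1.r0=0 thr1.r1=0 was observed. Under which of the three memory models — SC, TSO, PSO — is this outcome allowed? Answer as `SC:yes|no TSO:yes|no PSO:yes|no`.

SC:yes TSO:yes PSO:yes

outcome vector order: (thr1.r0,thr1.r1)
under SC → 00 02 12
under TSO → 00 02 12
under PSO → 00 02 10 12
target 00 ∈ {SC,TSO,PSO}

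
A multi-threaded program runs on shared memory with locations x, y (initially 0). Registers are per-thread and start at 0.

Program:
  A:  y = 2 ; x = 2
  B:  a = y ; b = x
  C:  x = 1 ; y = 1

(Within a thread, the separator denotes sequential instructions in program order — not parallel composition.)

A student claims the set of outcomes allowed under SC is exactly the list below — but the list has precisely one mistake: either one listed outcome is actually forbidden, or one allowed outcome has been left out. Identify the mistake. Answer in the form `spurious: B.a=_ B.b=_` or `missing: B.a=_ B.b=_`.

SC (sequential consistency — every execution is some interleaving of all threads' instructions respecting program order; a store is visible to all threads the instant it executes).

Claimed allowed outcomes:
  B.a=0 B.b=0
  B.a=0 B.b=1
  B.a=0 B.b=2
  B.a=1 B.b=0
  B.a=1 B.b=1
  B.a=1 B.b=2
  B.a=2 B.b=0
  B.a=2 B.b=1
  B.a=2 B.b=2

outcome vector order: (B.a,B.b)
SC (8): 00, 01, 02, 11, 12, 20, 21, 22
claimed∖SC = {10}

spurious: B.a=1 B.b=0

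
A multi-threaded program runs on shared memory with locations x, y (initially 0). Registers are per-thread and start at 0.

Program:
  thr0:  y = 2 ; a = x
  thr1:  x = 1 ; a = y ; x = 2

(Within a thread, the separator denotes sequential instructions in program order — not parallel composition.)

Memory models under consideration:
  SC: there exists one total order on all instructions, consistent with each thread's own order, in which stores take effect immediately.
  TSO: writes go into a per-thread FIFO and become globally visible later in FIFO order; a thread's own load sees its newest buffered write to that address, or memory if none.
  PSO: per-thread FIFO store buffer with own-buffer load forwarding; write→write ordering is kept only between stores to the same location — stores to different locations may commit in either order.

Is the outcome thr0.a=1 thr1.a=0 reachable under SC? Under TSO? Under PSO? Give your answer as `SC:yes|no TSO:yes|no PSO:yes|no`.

SC:yes TSO:yes PSO:yes

outcome vector order: (thr0.a,thr1.a)
under SC → <0 2>; <1 0>; <1 2>; <2 0>; <2 2>
under TSO → <0 0>; <0 2>; <1 0>; <1 2>; <2 0>; <2 2>
under PSO → <0 0>; <0 2>; <1 0>; <1 2>; <2 0>; <2 2>
target <1 0> ∈ {SC,TSO,PSO}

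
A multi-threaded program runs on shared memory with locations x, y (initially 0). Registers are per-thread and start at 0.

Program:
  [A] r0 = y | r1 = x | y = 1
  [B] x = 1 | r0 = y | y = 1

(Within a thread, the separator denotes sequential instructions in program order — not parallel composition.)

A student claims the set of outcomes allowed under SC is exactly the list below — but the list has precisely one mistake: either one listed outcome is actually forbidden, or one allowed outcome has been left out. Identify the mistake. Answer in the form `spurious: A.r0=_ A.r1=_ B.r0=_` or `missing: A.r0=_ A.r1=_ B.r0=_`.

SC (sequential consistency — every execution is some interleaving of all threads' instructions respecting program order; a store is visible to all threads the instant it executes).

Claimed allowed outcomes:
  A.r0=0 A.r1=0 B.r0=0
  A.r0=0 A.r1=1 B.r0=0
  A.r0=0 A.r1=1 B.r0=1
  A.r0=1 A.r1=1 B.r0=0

missing: A.r0=0 A.r1=0 B.r0=1

outcome vector order: (A.r0,A.r1,B.r0)
SC (5): (0,0,0) (0,0,1) (0,1,0) (0,1,1) (1,1,0)
SC∖claimed = {(0,0,1)}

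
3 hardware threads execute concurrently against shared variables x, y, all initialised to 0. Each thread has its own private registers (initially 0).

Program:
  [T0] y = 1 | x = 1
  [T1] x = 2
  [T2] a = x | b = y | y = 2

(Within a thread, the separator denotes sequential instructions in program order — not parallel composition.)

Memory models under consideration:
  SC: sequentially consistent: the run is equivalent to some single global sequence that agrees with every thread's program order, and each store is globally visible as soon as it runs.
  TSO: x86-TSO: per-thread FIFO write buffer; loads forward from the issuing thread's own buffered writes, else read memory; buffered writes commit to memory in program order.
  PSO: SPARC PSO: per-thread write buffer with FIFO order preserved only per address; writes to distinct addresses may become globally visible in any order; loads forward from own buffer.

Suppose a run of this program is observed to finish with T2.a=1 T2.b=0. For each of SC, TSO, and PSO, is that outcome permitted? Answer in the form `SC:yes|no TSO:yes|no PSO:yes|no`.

outcome vector order: (T2.a,T2.b)
under SC → 00, 01, 11, 20, 21
under TSO → 00, 01, 11, 20, 21
under PSO → 00, 01, 10, 11, 20, 21
target 10 ∈ {PSO}

SC:no TSO:no PSO:yes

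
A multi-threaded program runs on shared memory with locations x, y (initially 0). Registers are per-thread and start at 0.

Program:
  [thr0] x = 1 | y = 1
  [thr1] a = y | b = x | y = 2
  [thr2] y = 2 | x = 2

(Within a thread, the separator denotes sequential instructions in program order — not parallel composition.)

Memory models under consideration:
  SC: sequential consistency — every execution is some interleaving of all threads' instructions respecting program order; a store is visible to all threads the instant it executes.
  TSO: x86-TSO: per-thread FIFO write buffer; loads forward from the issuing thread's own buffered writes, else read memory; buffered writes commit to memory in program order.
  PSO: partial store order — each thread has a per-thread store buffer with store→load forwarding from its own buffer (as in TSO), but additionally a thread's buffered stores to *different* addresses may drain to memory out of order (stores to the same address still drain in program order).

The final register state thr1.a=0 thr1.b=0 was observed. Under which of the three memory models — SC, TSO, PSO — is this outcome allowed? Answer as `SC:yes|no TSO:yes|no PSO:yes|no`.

outcome vector order: (thr1.a,thr1.b)
[SC] allowed = {<0 0> <0 1> <0 2> <1 1> <1 2> <2 0> <2 1> <2 2>}
[TSO] allowed = {<0 0> <0 1> <0 2> <1 1> <1 2> <2 0> <2 1> <2 2>}
[PSO] allowed = {<0 0> <0 1> <0 2> <1 0> <1 1> <1 2> <2 0> <2 1> <2 2>}
target <0 0> ∈ {SC,TSO,PSO}

SC:yes TSO:yes PSO:yes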